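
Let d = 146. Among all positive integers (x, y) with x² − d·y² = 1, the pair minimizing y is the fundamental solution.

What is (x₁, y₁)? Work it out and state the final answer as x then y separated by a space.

d=146: √d = [12; 12,24] (ℓ=2, even), read p_1/q_1
k=0  a_k=12  p_k/q_k = 12/1
k=1  a_k=12  p_k/q_k = 145/12
→ (145, 12).  Check: 145²=21025, 146·12²=21024, difference 1.

145 12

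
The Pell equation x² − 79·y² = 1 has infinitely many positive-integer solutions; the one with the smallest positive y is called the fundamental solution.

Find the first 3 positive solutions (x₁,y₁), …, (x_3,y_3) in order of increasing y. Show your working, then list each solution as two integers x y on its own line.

80 9
12799 1440
2047760 230391

√79 = [8; 1,7,1,16, …], period ℓ=4 (even) → k=3
i=0: a=8 ⇒ p=8, q=1
…
i=2: a=7 ⇒ p=71, q=8
i=3: a=1 ⇒ p=80, q=9
→ (80, 9).  Check: 80²=6400, 79·9²=6399, difference 1.
(80+9√79)^2 = 12799 + 1440√79
(80+9√79)^3 = 2047760 + 230391√79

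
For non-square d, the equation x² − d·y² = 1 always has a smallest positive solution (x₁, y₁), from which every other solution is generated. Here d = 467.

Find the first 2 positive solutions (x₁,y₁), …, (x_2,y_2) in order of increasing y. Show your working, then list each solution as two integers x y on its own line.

√467 → a₀=21, period (1,1,1,1,3,…,1,1,42); ℓ=14 even so k=13
k=0  a_k=21  p_k/q_k = 21/1
k=1  a_k=1  p_k/q_k = 22/1
k=2  a_k=1  p_k/q_k = 43/2
k=3  a_k=1  p_k/q_k = 65/3
k=4  a_k=1  p_k/q_k = 108/5
…
k=6  a_k=3  p_k/q_k = 1275/59
k=7  a_k=21  p_k/q_k = 27164/1257
k=8  a_k=3  p_k/q_k = 82767/3830
k=9  a_k=3  p_k/q_k = 275465/12747
k=10  a_k=1  p_k/q_k = 358232/16577
k=11  a_k=1  p_k/q_k = 633697/29324
k=12  a_k=1  p_k/q_k = 991929/45901
k=13  a_k=1  p_k/q_k = 1625626/75225
→ (1625626, 75225).  Check: 1625626²=2642659891876, 467·75225²=2642659891875, difference 1.
(1625626+75225√467)^2 = 5285319783751 + 244575431700√467

1625626 75225
5285319783751 244575431700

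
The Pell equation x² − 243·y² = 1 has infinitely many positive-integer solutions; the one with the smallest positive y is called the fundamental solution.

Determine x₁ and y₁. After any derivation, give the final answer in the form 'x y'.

70226 4505

[15; 1,1,2,3,15,3,2,1,1,30] for √243; ℓ=10 ⇒ convergent index 9
k=0  a_k=15  p_k/q_k = 15/1
k=1  a_k=1  p_k/q_k = 16/1
…
k=3  a_k=2  p_k/q_k = 78/5
k=4  a_k=3  p_k/q_k = 265/17
k=5  a_k=15  p_k/q_k = 4053/260
k=6  a_k=3  p_k/q_k = 12424/797
k=7  a_k=2  p_k/q_k = 28901/1854
k=8  a_k=1  p_k/q_k = 41325/2651
k=9  a_k=1  p_k/q_k = 70226/4505
fundamental: x₁=70226, y₁=4505  (since 4931691076 − 243·20295025 = 1)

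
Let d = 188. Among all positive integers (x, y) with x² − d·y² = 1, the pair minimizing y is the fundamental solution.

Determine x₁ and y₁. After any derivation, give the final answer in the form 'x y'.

d=188: √d = [13; 1,2,2,6,2,2,1,26] (ℓ=8, even), read p_7/q_7
k=0  a_k=13  p_k/q_k = 13/1
…
k=2  a_k=2  p_k/q_k = 41/3
…
k=4  a_k=6  p_k/q_k = 617/45
…
k=6  a_k=2  p_k/q_k = 3277/239
k=7  a_k=1  p_k/q_k = 4607/336
→ (4607, 336).  Check: 4607²=21224449, 188·336²=21224448, difference 1.

4607 336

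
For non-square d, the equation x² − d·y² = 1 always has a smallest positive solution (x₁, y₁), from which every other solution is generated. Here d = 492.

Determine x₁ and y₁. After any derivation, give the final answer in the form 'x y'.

√492 = [22; 5,1,1,10,1,1,5,44, …], period ℓ=8 (even) → k=7
step 0: (22, 1)  from 22·(1,0) + (0,1)
…
step 2: (133, 6)  from 1·(111,5) + (22,1)
step 3: (244, 11)  from 1·(133,6) + (111,5)
…
step 5: (2817, 127)  from 1·(2573,116) + (244,11)
step 6: (5390, 243)  from 1·(2817,127) + (2573,116)
step 7: (29767, 1342)  from 5·(5390,243) + (2817,127)
→ (29767, 1342).  Check: 29767²=886074289, 492·1342²=886074288, difference 1.

29767 1342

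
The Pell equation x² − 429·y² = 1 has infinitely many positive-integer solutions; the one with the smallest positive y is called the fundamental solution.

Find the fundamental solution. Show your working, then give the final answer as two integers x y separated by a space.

1524095 73584

[20; 1,2,2,9,1,12,1,9,2,2,1,40] for √429; ℓ=12 ⇒ convergent index 11
a_0=20:  p_0=20·1+0=20,  q_0=20·0+1=1
…
a_3=2:  p_3=2·62+21=145,  q_3=2·3+1=7
…
a_10=2:  p_10=2·438459+208718=1085636,  q_10=2·21169+10077=52415
a_11=1:  p_11=1·1085636+438459=1524095,  q_11=1·52415+21169=73584
→ (1524095, 73584).  Check: 1524095²=2322865569025, 429·73584²=2322865569024, difference 1.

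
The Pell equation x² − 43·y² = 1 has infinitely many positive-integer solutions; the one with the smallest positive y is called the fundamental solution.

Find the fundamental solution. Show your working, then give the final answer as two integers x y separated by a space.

3482 531

[6; 1,1,3,1,5,1,3,1,1,12] for √43; ℓ=10 ⇒ convergent index 9
a_0=6:  p_0=6·1+0=6,  q_0=6·0+1=1
a_1=1:  p_1=1·6+1=7,  q_1=1·1+0=1
…
a_6=1:  p_6=1·341+59=400,  q_6=1·52+9=61
…
a_8=1:  p_8=1·1541+400=1941,  q_8=1·235+61=296
a_9=1:  p_9=1·1941+1541=3482,  q_9=1·296+235=531
(x₁, y₁) = (3482, 531);  3482² − 43·531² = 1 ✓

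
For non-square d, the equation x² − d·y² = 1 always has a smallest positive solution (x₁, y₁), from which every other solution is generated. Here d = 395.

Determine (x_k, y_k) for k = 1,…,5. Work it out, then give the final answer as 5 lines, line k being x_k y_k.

159 8
50561 2544
16078239 808984
5112829441 257254368
1625863683999 81806080040

√395 → a₀=19, period (1,6,1,38); ℓ=4 even so k=3
k=0  a_k=19  p_k/q_k = 19/1
…
k=2  a_k=6  p_k/q_k = 139/7
k=3  a_k=1  p_k/q_k = 159/8
(x₁, y₁) = (159, 8);  159² − 395·8² = 1 ✓
(x_2, y_2) = (159·159 + 395·8·8, 159·8 + 8·159) = (50561, 2544)
(x_3, y_3) = (159·50561 + 395·8·2544, 159·2544 + 8·50561) = (16078239, 808984)
(x_4, y_4) = (159·16078239 + 395·8·808984, 159·808984 + 8·16078239) = (5112829441, 257254368)
(x_5, y_5) = (159·5112829441 + 395·8·257254368, 159·257254368 + 8·5112829441) = (1625863683999, 81806080040)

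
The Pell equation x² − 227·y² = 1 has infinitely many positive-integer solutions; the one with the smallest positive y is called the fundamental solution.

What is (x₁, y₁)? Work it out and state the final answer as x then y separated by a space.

226 15

d=227: √d = [15; 15,30] (ℓ=2, even), read p_1/q_1
i=0: a=15 ⇒ p=15, q=1
i=1: a=15 ⇒ p=226, q=15
(x₁, y₁) = (226, 15);  226² − 227·15² = 1 ✓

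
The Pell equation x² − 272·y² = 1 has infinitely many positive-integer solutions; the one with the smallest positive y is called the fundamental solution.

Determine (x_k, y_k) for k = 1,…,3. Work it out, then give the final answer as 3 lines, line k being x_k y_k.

33 2
2177 132
143649 8710

[16; 2,32] for √272; ℓ=2 ⇒ convergent index 1
a_0=16:  p_0=16·1+0=16,  q_0=16·0+1=1
a_1=2:  p_1=2·16+1=33,  q_1=2·1+0=2
(x₁, y₁) = (33, 2);  33² − 272·2² = 1 ✓
n=2: (33,2)∘(33,2) = (33·33+272·2·2, 33·2+2·33) = (2177,132)
n=3: (2177,132)∘(33,2) = (33·2177+272·2·132, 33·132+2·2177) = (143649,8710)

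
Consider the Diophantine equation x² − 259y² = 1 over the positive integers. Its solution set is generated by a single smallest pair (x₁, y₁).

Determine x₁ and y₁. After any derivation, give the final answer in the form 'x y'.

847225 52644

d=259: √d = [16; 10,1,2,3,4,3,2,1,10,32] (ℓ=10, even), read p_9/q_9
i=0: a=16 ⇒ p=16, q=1
i=1: a=10 ⇒ p=161, q=10
…
i=3: a=2 ⇒ p=515, q=32
…
i=5: a=4 ⇒ p=7403, q=460
…
i=7: a=2 ⇒ p=55265, q=3434
i=8: a=1 ⇒ p=79196, q=4921
i=9: a=10 ⇒ p=847225, q=52644
fundamental: x₁=847225, y₁=52644  (since 717790200625 − 259·2771390736 = 1)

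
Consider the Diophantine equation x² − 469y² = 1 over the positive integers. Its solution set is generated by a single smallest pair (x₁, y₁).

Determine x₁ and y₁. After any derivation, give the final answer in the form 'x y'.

137215 6336

√469 → a₀=21, period (1,1,1,10,6,10,1,1,1,42); ℓ=10 even so k=9
step 0: (21, 1)  from 21·(1,0) + (0,1)
…
step 4: (693, 32)  from 10·(65,3) + (43,2)
…
step 8: (90069, 4159)  from 1·(47146,2177) + (42923,1982)
step 9: (137215, 6336)  from 1·(90069,4159) + (47146,2177)
fundamental: x₁=137215, y₁=6336  (since 18827956225 − 469·40144896 = 1)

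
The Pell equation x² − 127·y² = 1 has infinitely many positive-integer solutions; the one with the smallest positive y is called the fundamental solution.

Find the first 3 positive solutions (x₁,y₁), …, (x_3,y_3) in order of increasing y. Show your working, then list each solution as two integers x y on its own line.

4730624 419775
44757606858751 3971595379200
423462818377139450624 37576248838264821825

√127 = [11; 3,1,2,2,7,11,7,2,2,1,3,22, …], period ℓ=12 (even) → k=11
step 0: (11, 1)  from 11·(1,0) + (0,1)
…
step 4: (293, 26)  from 2·(124,11) + (45,4)
…
step 8: (367620, 32621)  from 2·(171701,15236) + (24218,2149)
step 9: (906941, 80478)  from 2·(367620,32621) + (171701,15236)
step 10: (1274561, 113099)  from 1·(906941,80478) + (367620,32621)
step 11: (4730624, 419775)  from 3·(1274561,113099) + (906941,80478)
(x₁, y₁) = (4730624, 419775);  4730624² − 127·419775² = 1 ✓
(x_2, y_2) = (4730624·4730624 + 127·419775·419775, 4730624·419775 + 419775·4730624) = (44757606858751, 3971595379200)
(x_3, y_3) = (4730624·44757606858751 + 127·419775·3971595379200, 4730624·3971595379200 + 419775·44757606858751) = (423462818377139450624, 37576248838264821825)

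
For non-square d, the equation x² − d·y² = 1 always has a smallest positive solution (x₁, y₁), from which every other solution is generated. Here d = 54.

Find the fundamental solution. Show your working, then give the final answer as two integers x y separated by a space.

d=54: √d = [7; 2,1,6,1,2,14] (ℓ=6, even), read p_5/q_5
step 0: (7, 1)  from 7·(1,0) + (0,1)
…
step 3: (147, 20)  from 6·(22,3) + (15,2)
step 4: (169, 23)  from 1·(147,20) + (22,3)
step 5: (485, 66)  from 2·(169,23) + (147,20)
(x₁, y₁) = (485, 66);  485² − 54·66² = 1 ✓

485 66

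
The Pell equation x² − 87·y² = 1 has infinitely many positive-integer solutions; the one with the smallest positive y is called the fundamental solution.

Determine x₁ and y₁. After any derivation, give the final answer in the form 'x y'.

[9; 3,18] for √87; ℓ=2 ⇒ convergent index 1
i=0: a=9 ⇒ p=9, q=1
i=1: a=3 ⇒ p=28, q=3
(x₁, y₁) = (28, 3);  28² − 87·3² = 1 ✓

28 3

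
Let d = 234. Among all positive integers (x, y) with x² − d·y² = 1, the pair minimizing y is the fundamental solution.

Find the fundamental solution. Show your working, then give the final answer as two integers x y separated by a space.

d=234: √d = [15; 3,2,1,2,1,2,3,30] (ℓ=8, even), read p_7/q_7
step 0: (15, 1)  from 15·(1,0) + (0,1)
step 1: (46, 3)  from 3·(15,1) + (1,0)
step 2: (107, 7)  from 2·(46,3) + (15,1)
step 3: (153, 10)  from 1·(107,7) + (46,3)
…
step 5: (566, 37)  from 1·(413,27) + (153,10)
step 6: (1545, 101)  from 2·(566,37) + (413,27)
step 7: (5201, 340)  from 3·(1545,101) + (566,37)
→ (5201, 340).  Check: 5201²=27050401, 234·340²=27050400, difference 1.

5201 340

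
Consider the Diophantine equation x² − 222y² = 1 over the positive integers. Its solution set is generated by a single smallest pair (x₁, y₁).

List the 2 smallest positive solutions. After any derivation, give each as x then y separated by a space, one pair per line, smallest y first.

√222 = [14; 1,8,1,28, …], period ℓ=4 (even) → k=3
k=0  a_k=14  p_k/q_k = 14/1
k=1  a_k=1  p_k/q_k = 15/1
k=2  a_k=8  p_k/q_k = 134/9
k=3  a_k=1  p_k/q_k = 149/10
(x₁, y₁) = (149, 10);  149² − 222·10² = 1 ✓
k=2:  x_2 = 149·149+222·10·10 = 44401,  y_2 = 149·10+10·149 = 2980

149 10
44401 2980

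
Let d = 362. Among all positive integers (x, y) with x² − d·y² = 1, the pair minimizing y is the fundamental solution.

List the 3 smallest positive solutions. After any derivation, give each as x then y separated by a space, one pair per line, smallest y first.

723 38
1045457 54948
1511730099 79454770

[19; 38] for √362; ℓ=1 ⇒ convergent index 1
step 0: (19, 1)  from 19·(1,0) + (0,1)
step 1: (723, 38)  from 38·(19,1) + (1,0)
fundamental: x₁=723, y₁=38  (since 522729 − 362·1444 = 1)
(723+38√362)^2 = 1045457 + 54948√362
(723+38√362)^3 = 1511730099 + 79454770√362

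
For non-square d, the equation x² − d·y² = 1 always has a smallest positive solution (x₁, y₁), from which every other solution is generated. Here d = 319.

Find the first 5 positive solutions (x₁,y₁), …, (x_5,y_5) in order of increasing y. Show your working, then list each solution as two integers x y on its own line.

12901780 722361
332911854336799 18639485405160
8590311008090840302660 480965080021169647239
221660605515932150288251132801 12410611300231033623224965680
5719632734066677605580897309458268900 320237953322189008993822774252173561

[17; 1,6,5,1,4,…,6,1,34] for √319; ℓ=14 ⇒ convergent index 13
i=0: a=17 ⇒ p=17, q=1
…
i=2: a=6 ⇒ p=125, q=7
i=3: a=5 ⇒ p=643, q=36
…
i=7: a=1 ⇒ p=15628, q=875
…
i=11: a=5 ⇒ p=1798881, q=100718
i=12: a=6 ⇒ p=11102899, q=621643
i=13: a=1 ⇒ p=12901780, q=722361
(x₁, y₁) = (12901780, 722361);  12901780² − 319·722361² = 1 ✓
(12901780+722361√319)^2 = 332911854336799 + 18639485405160√319
(12901780+722361√319)^3 = 8590311008090840302660 + 480965080021169647239√319
(12901780+722361√319)^4 = 221660605515932150288251132801 + 12410611300231033623224965680√319
(12901780+722361√319)^5 = 5719632734066677605580897309458268900 + 320237953322189008993822774252173561√319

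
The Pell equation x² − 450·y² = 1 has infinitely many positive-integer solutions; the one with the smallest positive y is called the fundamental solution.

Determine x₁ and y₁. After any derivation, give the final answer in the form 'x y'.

d=450: √d = [21; 4,1,2,4,2,1,4,42] (ℓ=8, even), read p_7/q_7
a_0=21:  p_0=21·1+0=21,  q_0=21·0+1=1
…
a_2=1:  p_2=1·85+21=106,  q_2=1·4+1=5
…
a_4=4:  p_4=4·297+106=1294,  q_4=4·14+5=61
a_5=2:  p_5=2·1294+297=2885,  q_5=2·61+14=136
a_6=1:  p_6=1·2885+1294=4179,  q_6=1·136+61=197
a_7=4:  p_7=4·4179+2885=19601,  q_7=4·197+136=924
fundamental: x₁=19601, y₁=924  (since 384199201 − 450·853776 = 1)

19601 924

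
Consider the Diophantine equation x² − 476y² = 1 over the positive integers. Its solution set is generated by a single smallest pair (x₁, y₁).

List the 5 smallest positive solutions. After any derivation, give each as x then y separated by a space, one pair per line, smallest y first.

d=476: √d = [21; 1,4,2,10,2,4,1,42] (ℓ=8, even), read p_7/q_7
a_0=21:  p_0=21·1+0=21,  q_0=21·0+1=1
…
a_2=4:  p_2=4·22+21=109,  q_2=4·1+1=5
…
a_5=2:  p_5=2·2509+240=5258,  q_5=2·115+11=241
a_6=4:  p_6=4·5258+2509=23541,  q_6=4·241+115=1079
a_7=1:  p_7=1·23541+5258=28799,  q_7=1·1079+241=1320
→ (28799, 1320).  Check: 28799²=829382401, 476·1320²=829382400, difference 1.
(x_2, y_2) = (28799·28799 + 476·1320·1320, 28799·1320 + 1320·28799) = (1658764801, 76029360)
(x_3, y_3) = (28799·1658764801 + 476·1320·76029360, 28799·76029360 + 1320·1658764801) = (95541534979199, 4379139075960)
(x_4, y_4) = (28799·95541534979199 + 476·1320·4379139075960, 28799·4379139075960 + 1320·95541534979199) = (5503001330073139201, 252229652421114720)
(x_5, y_5) = (28799·5503001330073139201 + 476·1320·252229652421114720, 28799·252229652421114720 + 1320·5503001330073139201) = (316961870514011136719999, 14527923515772226566600)

28799 1320
1658764801 76029360
95541534979199 4379139075960
5503001330073139201 252229652421114720
316961870514011136719999 14527923515772226566600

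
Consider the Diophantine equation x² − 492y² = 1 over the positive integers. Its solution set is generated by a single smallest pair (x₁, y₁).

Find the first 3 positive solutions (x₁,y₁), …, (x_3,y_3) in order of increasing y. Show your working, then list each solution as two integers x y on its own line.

29767 1342
1772148577 79894628
105503093353351 4756446782010

[22; 5,1,1,10,1,1,5,44] for √492; ℓ=8 ⇒ convergent index 7
a_0=22:  p_0=22·1+0=22,  q_0=22·0+1=1
…
a_3=1:  p_3=1·133+111=244,  q_3=1·6+5=11
a_4=10:  p_4=10·244+133=2573,  q_4=10·11+6=116
a_5=1:  p_5=1·2573+244=2817,  q_5=1·116+11=127
a_6=1:  p_6=1·2817+2573=5390,  q_6=1·127+116=243
a_7=5:  p_7=5·5390+2817=29767,  q_7=5·243+127=1342
→ (29767, 1342).  Check: 29767²=886074289, 492·1342²=886074288, difference 1.
k=2:  x_2 = 29767·29767+492·1342·1342 = 1772148577,  y_2 = 29767·1342+1342·29767 = 79894628
k=3:  x_3 = 29767·1772148577+492·1342·79894628 = 105503093353351,  y_3 = 29767·79894628+1342·1772148577 = 4756446782010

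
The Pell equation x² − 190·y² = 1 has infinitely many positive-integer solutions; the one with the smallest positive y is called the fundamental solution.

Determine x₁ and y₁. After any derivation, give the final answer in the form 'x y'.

52021 3774

√190 = [13; 1,3,1,1,1,…,3,1,26, …], period ℓ=14 (even) → k=13
a_0=13:  p_0=13·1+0=13,  q_0=13·0+1=1
a_1=1:  p_1=1·13+1=14,  q_1=1·1+0=1
a_2=3:  p_2=3·14+13=55,  q_2=3·1+1=4
…
a_4=1:  p_4=1·69+55=124,  q_4=1·5+4=9
a_5=1:  p_5=1·124+69=193,  q_5=1·9+5=14
a_6=2:  p_6=2·193+124=510,  q_6=2·14+9=37
…
a_8=2:  p_8=2·1213+510=2936,  q_8=2·88+37=213
a_9=1:  p_9=1·2936+1213=4149,  q_9=1·213+88=301
a_10=1:  p_10=1·4149+2936=7085,  q_10=1·301+213=514
…
a_12=3:  p_12=3·11234+7085=40787,  q_12=3·815+514=2959
a_13=1:  p_13=1·40787+11234=52021,  q_13=1·2959+815=3774
→ (52021, 3774).  Check: 52021²=2706184441, 190·3774²=2706184440, difference 1.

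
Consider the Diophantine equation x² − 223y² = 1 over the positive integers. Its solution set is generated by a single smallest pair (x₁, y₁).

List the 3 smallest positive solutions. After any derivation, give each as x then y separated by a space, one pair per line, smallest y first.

224 15
100351 6720
44957024 3010545

[14; 1,13,1,28] for √223; ℓ=4 ⇒ convergent index 3
k=0  a_k=14  p_k/q_k = 14/1
…
k=2  a_k=13  p_k/q_k = 209/14
k=3  a_k=1  p_k/q_k = 224/15
(x₁, y₁) = (224, 15);  224² − 223·15² = 1 ✓
k=2:  x_2 = 224·224+223·15·15 = 100351,  y_2 = 224·15+15·224 = 6720
k=3:  x_3 = 224·100351+223·15·6720 = 44957024,  y_3 = 224·6720+15·100351 = 3010545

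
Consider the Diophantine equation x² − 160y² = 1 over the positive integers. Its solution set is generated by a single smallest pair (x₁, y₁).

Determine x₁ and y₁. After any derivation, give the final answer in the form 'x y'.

√160 = [12; 1,1,1,5,1,1,1,24, …], period ℓ=8 (even) → k=7
i=0: a=12 ⇒ p=12, q=1
i=1: a=1 ⇒ p=13, q=1
i=2: a=1 ⇒ p=25, q=2
i=3: a=1 ⇒ p=38, q=3
i=4: a=5 ⇒ p=215, q=17
i=5: a=1 ⇒ p=253, q=20
i=6: a=1 ⇒ p=468, q=37
i=7: a=1 ⇒ p=721, q=57
(x₁, y₁) = (721, 57);  721² − 160·57² = 1 ✓

721 57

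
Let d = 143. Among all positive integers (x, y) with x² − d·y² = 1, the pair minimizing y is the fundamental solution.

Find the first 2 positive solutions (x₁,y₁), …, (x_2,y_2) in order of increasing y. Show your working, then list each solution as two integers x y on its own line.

12 1
287 24

[11; 1,22] for √143; ℓ=2 ⇒ convergent index 1
i=0: a=11 ⇒ p=11, q=1
i=1: a=1 ⇒ p=12, q=1
fundamental: x₁=12, y₁=1  (since 144 − 143·1 = 1)
n=2: (12,1)∘(12,1) = (12·12+143·1·1, 12·1+1·12) = (287,24)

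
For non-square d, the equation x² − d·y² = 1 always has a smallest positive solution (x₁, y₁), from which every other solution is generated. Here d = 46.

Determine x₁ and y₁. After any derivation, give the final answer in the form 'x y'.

√46 → a₀=6, period (1,3,1,1,2,6,2,1,1,3,1,12); ℓ=12 even so k=11
k=0  a_k=6  p_k/q_k = 6/1
…
k=7  a_k=2  p_k/q_k = 2150/317
…
k=9  a_k=1  p_k/q_k = 5297/781
k=10  a_k=3  p_k/q_k = 19038/2807
k=11  a_k=1  p_k/q_k = 24335/3588
fundamental: x₁=24335, y₁=3588  (since 592192225 − 46·12873744 = 1)

24335 3588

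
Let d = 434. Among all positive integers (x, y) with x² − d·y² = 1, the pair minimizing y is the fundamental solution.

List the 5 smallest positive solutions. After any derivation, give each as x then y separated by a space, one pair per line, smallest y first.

√434 = [20; 1,4,1,40, …], period ℓ=4 (even) → k=3
step 0: (20, 1)  from 20·(1,0) + (0,1)
…
step 2: (104, 5)  from 4·(21,1) + (20,1)
step 3: (125, 6)  from 1·(104,5) + (21,1)
→ (125, 6).  Check: 125²=15625, 434·6²=15624, difference 1.
(x_2, y_2) = (125·125 + 434·6·6, 125·6 + 6·125) = (31249, 1500)
(x_3, y_3) = (125·31249 + 434·6·1500, 125·1500 + 6·31249) = (7812125, 374994)
(x_4, y_4) = (125·7812125 + 434·6·374994, 125·374994 + 6·7812125) = (1953000001, 93747000)
(x_5, y_5) = (125·1953000001 + 434·6·93747000, 125·93747000 + 6·1953000001) = (488242188125, 23436375006)

125 6
31249 1500
7812125 374994
1953000001 93747000
488242188125 23436375006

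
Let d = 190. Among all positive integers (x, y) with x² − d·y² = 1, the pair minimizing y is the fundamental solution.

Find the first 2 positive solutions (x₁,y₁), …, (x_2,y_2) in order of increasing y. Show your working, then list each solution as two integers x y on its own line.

52021 3774
5412368881 392654508

[13; 1,3,1,1,1,…,3,1,26] for √190; ℓ=14 ⇒ convergent index 13
i=0: a=13 ⇒ p=13, q=1
i=1: a=1 ⇒ p=14, q=1
…
i=4: a=1 ⇒ p=124, q=9
…
i=6: a=2 ⇒ p=510, q=37
i=7: a=2 ⇒ p=1213, q=88
i=8: a=2 ⇒ p=2936, q=213
i=9: a=1 ⇒ p=4149, q=301
…
i=12: a=3 ⇒ p=40787, q=2959
i=13: a=1 ⇒ p=52021, q=3774
(x₁, y₁) = (52021, 3774);  52021² − 190·3774² = 1 ✓
(x_2, y_2) = (52021·52021 + 190·3774·3774, 52021·3774 + 3774·52021) = (5412368881, 392654508)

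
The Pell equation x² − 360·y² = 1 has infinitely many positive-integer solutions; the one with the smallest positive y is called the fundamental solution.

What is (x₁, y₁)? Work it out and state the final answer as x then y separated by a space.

[18; 1,36] for √360; ℓ=2 ⇒ convergent index 1
i=0: a=18 ⇒ p=18, q=1
i=1: a=1 ⇒ p=19, q=1
(x₁, y₁) = (19, 1);  19² − 360·1² = 1 ✓

19 1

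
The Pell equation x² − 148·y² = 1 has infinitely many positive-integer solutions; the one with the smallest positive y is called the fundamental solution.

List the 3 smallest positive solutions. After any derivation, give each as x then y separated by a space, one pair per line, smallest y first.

73 6
10657 876
1555849 127890

√148 = [12; 6,24, …], period ℓ=2 (even) → k=1
a_0=12:  p_0=12·1+0=12,  q_0=12·0+1=1
a_1=6:  p_1=6·12+1=73,  q_1=6·1+0=6
(x₁, y₁) = (73, 6);  73² − 148·6² = 1 ✓
k=2:  x_2 = 73·73+148·6·6 = 10657,  y_2 = 73·6+6·73 = 876
k=3:  x_3 = 73·10657+148·6·876 = 1555849,  y_3 = 73·876+6·10657 = 127890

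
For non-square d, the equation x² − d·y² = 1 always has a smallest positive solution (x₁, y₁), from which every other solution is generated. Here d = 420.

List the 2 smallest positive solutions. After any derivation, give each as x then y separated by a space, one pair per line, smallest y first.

√420 → a₀=20, period (2,40); ℓ=2 even so k=1
step 0: (20, 1)  from 20·(1,0) + (0,1)
step 1: (41, 2)  from 2·(20,1) + (1,0)
fundamental: x₁=41, y₁=2  (since 1681 − 420·4 = 1)
n=2: (41,2)∘(41,2) = (41·41+420·2·2, 41·2+2·41) = (3361,164)

41 2
3361 164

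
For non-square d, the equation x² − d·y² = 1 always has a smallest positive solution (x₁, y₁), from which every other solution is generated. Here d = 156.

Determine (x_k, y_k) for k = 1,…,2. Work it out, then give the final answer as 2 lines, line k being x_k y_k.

25 2
1249 100

[12; 2,24] for √156; ℓ=2 ⇒ convergent index 1
k=0  a_k=12  p_k/q_k = 12/1
k=1  a_k=2  p_k/q_k = 25/2
(x₁, y₁) = (25, 2);  25² − 156·2² = 1 ✓
(25+2√156)^2 = 1249 + 100√156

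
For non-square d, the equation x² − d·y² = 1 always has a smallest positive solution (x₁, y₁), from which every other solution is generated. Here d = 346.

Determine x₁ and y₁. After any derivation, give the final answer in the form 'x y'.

17299 930

√346 = [18; 1,1,1,1,36, …], period ℓ=5 (odd) → k=9
k=0  a_k=18  p_k/q_k = 18/1
k=1  a_k=1  p_k/q_k = 19/1
…
k=3  a_k=1  p_k/q_k = 56/3
…
k=5  a_k=36  p_k/q_k = 3404/183
…
k=7  a_k=1  p_k/q_k = 6901/371
k=8  a_k=1  p_k/q_k = 10398/559
k=9  a_k=1  p_k/q_k = 17299/930
(x₁, y₁) = (17299, 930);  17299² − 346·930² = 1 ✓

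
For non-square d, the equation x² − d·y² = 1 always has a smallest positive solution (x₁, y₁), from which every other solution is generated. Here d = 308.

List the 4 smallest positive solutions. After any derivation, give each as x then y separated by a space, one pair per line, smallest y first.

351 20
246401 14040
172973151 9856060
121426905601 6918940080

d=308: √d = [17; 1,1,4,1,1,34] (ℓ=6, even), read p_5/q_5
step 0: (17, 1)  from 17·(1,0) + (0,1)
…
step 3: (158, 9)  from 4·(35,2) + (18,1)
step 4: (193, 11)  from 1·(158,9) + (35,2)
step 5: (351, 20)  from 1·(193,11) + (158,9)
→ (351, 20).  Check: 351²=123201, 308·20²=123200, difference 1.
(x_2, y_2) = (351·351 + 308·20·20, 351·20 + 20·351) = (246401, 14040)
(x_3, y_3) = (351·246401 + 308·20·14040, 351·14040 + 20·246401) = (172973151, 9856060)
(x_4, y_4) = (351·172973151 + 308·20·9856060, 351·9856060 + 20·172973151) = (121426905601, 6918940080)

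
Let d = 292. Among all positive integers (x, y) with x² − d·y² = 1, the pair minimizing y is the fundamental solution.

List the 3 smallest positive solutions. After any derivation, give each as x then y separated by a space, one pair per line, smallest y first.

[17; 11,2,1,3,8,3,1,2,11,34] for √292; ℓ=10 ⇒ convergent index 9
i=0: a=17 ⇒ p=17, q=1
…
i=2: a=2 ⇒ p=393, q=23
…
i=5: a=8 ⇒ p=17669, q=1034
i=6: a=3 ⇒ p=55143, q=3227
…
i=8: a=2 ⇒ p=200767, q=11749
i=9: a=11 ⇒ p=2281249, q=133500
→ (2281249, 133500).  Check: 2281249²=5204097000001, 292·133500²=5204097000000, difference 1.
k=2:  x_2 = 2281249·2281249+292·133500·133500 = 10408194000001,  y_2 = 2281249·133500+133500·2281249 = 609093483000
k=3:  x_3 = 2281249·10408194000001+292·133500·609093483000 = 47487364308614281249,  y_3 = 2281249·609093483000+133500·10408194000001 = 2778987798000400500

2281249 133500
10408194000001 609093483000
47487364308614281249 2778987798000400500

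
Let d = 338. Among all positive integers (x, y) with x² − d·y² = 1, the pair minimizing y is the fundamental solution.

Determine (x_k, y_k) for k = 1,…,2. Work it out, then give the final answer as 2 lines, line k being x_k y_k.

114243 6214
26102926097 1419812004

d=338: √d = [18; 2,1,1,2,36] (ℓ=5, odd), read p_9/q_9
step 0: (18, 1)  from 18·(1,0) + (0,1)
…
step 3: (92, 5)  from 1·(55,3) + (37,2)
…
step 5: (8696, 473)  from 36·(239,13) + (92,5)
…
step 7: (26327, 1432)  from 1·(17631,959) + (8696,473)
step 8: (43958, 2391)  from 1·(26327,1432) + (17631,959)
step 9: (114243, 6214)  from 2·(43958,2391) + (26327,1432)
fundamental: x₁=114243, y₁=6214  (since 13051463049 − 338·38613796 = 1)
k=2:  x_2 = 114243·114243+338·6214·6214 = 26102926097,  y_2 = 114243·6214+6214·114243 = 1419812004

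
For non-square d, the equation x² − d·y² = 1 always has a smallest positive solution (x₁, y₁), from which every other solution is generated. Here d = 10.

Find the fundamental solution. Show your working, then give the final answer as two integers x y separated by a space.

√10 → a₀=3, period (6); ℓ=1 odd so k=1
i=0: a=3 ⇒ p=3, q=1
i=1: a=6 ⇒ p=19, q=6
fundamental: x₁=19, y₁=6  (since 361 − 10·36 = 1)

19 6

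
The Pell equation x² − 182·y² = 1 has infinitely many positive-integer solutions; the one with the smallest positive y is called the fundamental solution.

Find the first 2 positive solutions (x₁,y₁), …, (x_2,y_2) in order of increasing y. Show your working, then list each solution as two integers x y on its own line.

27 2
1457 108

d=182: √d = [13; 2,26] (ℓ=2, even), read p_1/q_1
k=0  a_k=13  p_k/q_k = 13/1
k=1  a_k=2  p_k/q_k = 27/2
fundamental: x₁=27, y₁=2  (since 729 − 182·4 = 1)
n=2: (27,2)∘(27,2) = (27·27+182·2·2, 27·2+2·27) = (1457,108)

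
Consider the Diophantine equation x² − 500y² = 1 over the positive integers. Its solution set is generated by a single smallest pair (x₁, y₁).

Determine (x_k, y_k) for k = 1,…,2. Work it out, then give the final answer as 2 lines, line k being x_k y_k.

930249 41602
1730726404001 77400437796

[22; 2,1,3,2,1,…,1,2,44] for √500; ℓ=14 ⇒ convergent index 13
i=0: a=22 ⇒ p=22, q=1
i=1: a=2 ⇒ p=45, q=2
i=2: a=1 ⇒ p=67, q=3
i=3: a=3 ⇒ p=246, q=11
i=4: a=2 ⇒ p=559, q=25
i=5: a=1 ⇒ p=805, q=36
i=6: a=1 ⇒ p=1364, q=61
i=7: a=10 ⇒ p=14445, q=646
i=8: a=1 ⇒ p=15809, q=707
i=9: a=1 ⇒ p=30254, q=1353
i=10: a=2 ⇒ p=76317, q=3413
i=11: a=3 ⇒ p=259205, q=11592
i=12: a=1 ⇒ p=335522, q=15005
i=13: a=2 ⇒ p=930249, q=41602
→ (930249, 41602).  Check: 930249²=865363202001, 500·41602²=865363202000, difference 1.
(930249+41602√500)^2 = 1730726404001 + 77400437796√500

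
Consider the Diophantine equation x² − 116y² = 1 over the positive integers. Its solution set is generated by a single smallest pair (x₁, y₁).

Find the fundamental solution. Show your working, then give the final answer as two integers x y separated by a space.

d=116: √d = [10; 1,3,2,1,4,1,2,3,1,20] (ℓ=10, even), read p_9/q_9
k=0  a_k=10  p_k/q_k = 10/1
k=1  a_k=1  p_k/q_k = 11/1
…
k=3  a_k=2  p_k/q_k = 97/9
k=4  a_k=1  p_k/q_k = 140/13
…
k=6  a_k=1  p_k/q_k = 797/74
k=7  a_k=2  p_k/q_k = 2251/209
k=8  a_k=3  p_k/q_k = 7550/701
k=9  a_k=1  p_k/q_k = 9801/910
fundamental: x₁=9801, y₁=910  (since 96059601 − 116·828100 = 1)

9801 910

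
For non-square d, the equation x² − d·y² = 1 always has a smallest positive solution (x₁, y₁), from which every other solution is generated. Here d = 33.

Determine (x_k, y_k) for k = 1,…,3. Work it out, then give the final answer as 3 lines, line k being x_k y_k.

√33 → a₀=5, period (1,2,1,10); ℓ=4 even so k=3
k=0  a_k=5  p_k/q_k = 5/1
k=1  a_k=1  p_k/q_k = 6/1
k=2  a_k=2  p_k/q_k = 17/3
k=3  a_k=1  p_k/q_k = 23/4
fundamental: x₁=23, y₁=4  (since 529 − 33·16 = 1)
k=2:  x_2 = 23·23+33·4·4 = 1057,  y_2 = 23·4+4·23 = 184
k=3:  x_3 = 23·1057+33·4·184 = 48599,  y_3 = 23·184+4·1057 = 8460

23 4
1057 184
48599 8460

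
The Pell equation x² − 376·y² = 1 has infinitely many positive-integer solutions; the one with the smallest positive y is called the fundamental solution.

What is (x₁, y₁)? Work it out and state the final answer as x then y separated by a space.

2143295 110532

√376 = [19; 2,1,1,3,1,…,1,2,38, …], period ℓ=16 (even) → k=15
i=0: a=19 ⇒ p=19, q=1
…
i=4: a=3 ⇒ p=349, q=18
…
i=7: a=2 ⇒ p=2928, q=151
i=8: a=4 ⇒ p=12953, q=668
…
i=14: a=1 ⇒ p=837427, q=43187
i=15: a=2 ⇒ p=2143295, q=110532
→ (2143295, 110532).  Check: 2143295²=4593713457025, 376·110532²=4593713457024, difference 1.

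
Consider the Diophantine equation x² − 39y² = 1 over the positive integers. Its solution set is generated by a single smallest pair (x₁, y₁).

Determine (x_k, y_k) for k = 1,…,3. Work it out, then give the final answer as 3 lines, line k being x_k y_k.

[6; 4,12] for √39; ℓ=2 ⇒ convergent index 1
step 0: (6, 1)  from 6·(1,0) + (0,1)
step 1: (25, 4)  from 4·(6,1) + (1,0)
(x₁, y₁) = (25, 4);  25² − 39·4² = 1 ✓
n=2: (25,4)∘(25,4) = (25·25+39·4·4, 25·4+4·25) = (1249,200)
n=3: (1249,200)∘(25,4) = (25·1249+39·4·200, 25·200+4·1249) = (62425,9996)

25 4
1249 200
62425 9996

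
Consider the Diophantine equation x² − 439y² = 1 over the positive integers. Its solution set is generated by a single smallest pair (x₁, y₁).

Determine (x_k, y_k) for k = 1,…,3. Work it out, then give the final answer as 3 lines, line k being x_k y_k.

√439 → a₀=20, period (1,19,1,40); ℓ=4 even so k=3
a_0=20:  p_0=20·1+0=20,  q_0=20·0+1=1
a_1=1:  p_1=1·20+1=21,  q_1=1·1+0=1
a_2=19:  p_2=19·21+20=419,  q_2=19·1+1=20
a_3=1:  p_3=1·419+21=440,  q_3=1·20+1=21
→ (440, 21).  Check: 440²=193600, 439·21²=193599, difference 1.
(x_2, y_2) = (440·440 + 439·21·21, 440·21 + 21·440) = (387199, 18480)
(x_3, y_3) = (440·387199 + 439·21·18480, 440·18480 + 21·387199) = (340734680, 16262379)

440 21
387199 18480
340734680 16262379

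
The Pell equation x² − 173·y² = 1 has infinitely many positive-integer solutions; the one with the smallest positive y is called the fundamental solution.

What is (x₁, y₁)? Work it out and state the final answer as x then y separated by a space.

√173 = [13; 6,1,1,6,26, …], period ℓ=5 (odd) → k=9
step 0: (13, 1)  from 13·(1,0) + (0,1)
step 1: (79, 6)  from 6·(13,1) + (1,0)
step 2: (92, 7)  from 1·(79,6) + (13,1)
step 3: (171, 13)  from 1·(92,7) + (79,6)
step 4: (1118, 85)  from 6·(171,13) + (92,7)
step 5: (29239, 2223)  from 26·(1118,85) + (171,13)
step 6: (176552, 13423)  from 6·(29239,2223) + (1118,85)
step 7: (205791, 15646)  from 1·(176552,13423) + (29239,2223)
step 8: (382343, 29069)  from 1·(205791,15646) + (176552,13423)
step 9: (2499849, 190060)  from 6·(382343,29069) + (205791,15646)
→ (2499849, 190060).  Check: 2499849²=6249245022801, 173·190060²=6249245022800, difference 1.

2499849 190060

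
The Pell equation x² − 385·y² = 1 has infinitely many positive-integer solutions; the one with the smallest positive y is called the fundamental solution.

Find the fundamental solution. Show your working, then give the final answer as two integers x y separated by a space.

d=385: √d = [19; 1,1,1,1,1,…,1,1,38] (ℓ=16, even), read p_15/q_15
step 0: (19, 1)  from 19·(1,0) + (0,1)
step 1: (20, 1)  from 1·(19,1) + (1,0)
step 2: (39, 2)  from 1·(20,1) + (19,1)
step 3: (59, 3)  from 1·(39,2) + (20,1)
…
step 5: (157, 8)  from 1·(98,5) + (59,3)
step 6: (569, 29)  from 3·(157,8) + (98,5)
step 7: (726, 37)  from 1·(569,29) + (157,8)
…
step 9: (2747, 140)  from 1·(2021,103) + (726,37)
step 10: (10262, 523)  from 3·(2747,140) + (2021,103)
step 11: (13009, 663)  from 1·(10262,523) + (2747,140)
step 12: (23271, 1186)  from 1·(13009,663) + (10262,523)
step 13: (36280, 1849)  from 1·(23271,1186) + (13009,663)
step 14: (59551, 3035)  from 1·(36280,1849) + (23271,1186)
step 15: (95831, 4884)  from 1·(59551,3035) + (36280,1849)
(x₁, y₁) = (95831, 4884);  95831² − 385·4884² = 1 ✓

95831 4884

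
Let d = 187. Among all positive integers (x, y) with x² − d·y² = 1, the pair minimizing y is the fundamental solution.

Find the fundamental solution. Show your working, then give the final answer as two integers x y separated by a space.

1682 123

[13; 1,2,13,2,1,26] for √187; ℓ=6 ⇒ convergent index 5
i=0: a=13 ⇒ p=13, q=1
…
i=2: a=2 ⇒ p=41, q=3
…
i=4: a=2 ⇒ p=1135, q=83
i=5: a=1 ⇒ p=1682, q=123
fundamental: x₁=1682, y₁=123  (since 2829124 − 187·15129 = 1)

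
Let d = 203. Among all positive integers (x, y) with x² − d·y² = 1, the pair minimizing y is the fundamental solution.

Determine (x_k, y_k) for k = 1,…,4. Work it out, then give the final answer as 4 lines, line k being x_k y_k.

57 4
6497 456
740601 51980
84422017 5925264

d=203: √d = [14; 4,28] (ℓ=2, even), read p_1/q_1
k=0  a_k=14  p_k/q_k = 14/1
k=1  a_k=4  p_k/q_k = 57/4
fundamental: x₁=57, y₁=4  (since 3249 − 203·16 = 1)
n=2: (57,4)∘(57,4) = (57·57+203·4·4, 57·4+4·57) = (6497,456)
n=3: (6497,456)∘(57,4) = (57·6497+203·4·456, 57·456+4·6497) = (740601,51980)
n=4: (740601,51980)∘(57,4) = (57·740601+203·4·51980, 57·51980+4·740601) = (84422017,5925264)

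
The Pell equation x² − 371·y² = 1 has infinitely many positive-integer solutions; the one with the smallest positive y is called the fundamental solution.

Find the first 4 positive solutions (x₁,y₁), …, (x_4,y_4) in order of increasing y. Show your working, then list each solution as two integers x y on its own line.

1695 88
5746049 298320
19479104415 1011304712
66034158220801 3428322675360

[19; 3,1,4,1,3,38] for √371; ℓ=6 ⇒ convergent index 5
i=0: a=19 ⇒ p=19, q=1
i=1: a=3 ⇒ p=58, q=3
…
i=4: a=1 ⇒ p=443, q=23
i=5: a=3 ⇒ p=1695, q=88
(x₁, y₁) = (1695, 88);  1695² − 371·88² = 1 ✓
n=2: (1695,88)∘(1695,88) = (1695·1695+371·88·88, 1695·88+88·1695) = (5746049,298320)
n=3: (5746049,298320)∘(1695,88) = (1695·5746049+371·88·298320, 1695·298320+88·5746049) = (19479104415,1011304712)
n=4: (19479104415,1011304712)∘(1695,88) = (1695·19479104415+371·88·1011304712, 1695·1011304712+88·19479104415) = (66034158220801,3428322675360)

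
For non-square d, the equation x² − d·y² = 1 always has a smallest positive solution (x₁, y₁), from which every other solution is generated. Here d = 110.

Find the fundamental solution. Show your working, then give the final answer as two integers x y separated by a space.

21 2

[10; 2,20] for √110; ℓ=2 ⇒ convergent index 1
k=0  a_k=10  p_k/q_k = 10/1
k=1  a_k=2  p_k/q_k = 21/2
→ (21, 2).  Check: 21²=441, 110·2²=440, difference 1.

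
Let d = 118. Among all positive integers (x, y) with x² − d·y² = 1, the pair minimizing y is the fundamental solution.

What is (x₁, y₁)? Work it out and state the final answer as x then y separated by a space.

√118 → a₀=10, period (1,6,3,2,10,2,3,6,1,20); ℓ=10 even so k=9
i=0: a=10 ⇒ p=10, q=1
i=1: a=1 ⇒ p=11, q=1
i=2: a=6 ⇒ p=76, q=7
i=3: a=3 ⇒ p=239, q=22
…
i=5: a=10 ⇒ p=5779, q=532
i=6: a=2 ⇒ p=12112, q=1115
i=7: a=3 ⇒ p=42115, q=3877
i=8: a=6 ⇒ p=264802, q=24377
i=9: a=1 ⇒ p=306917, q=28254
→ (306917, 28254).  Check: 306917²=94198044889, 118·28254²=94198044888, difference 1.

306917 28254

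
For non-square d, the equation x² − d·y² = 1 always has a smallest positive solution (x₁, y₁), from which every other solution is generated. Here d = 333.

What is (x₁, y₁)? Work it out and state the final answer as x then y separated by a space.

√333 → a₀=18, period (4,36); ℓ=2 even so k=1
k=0  a_k=18  p_k/q_k = 18/1
k=1  a_k=4  p_k/q_k = 73/4
→ (73, 4).  Check: 73²=5329, 333·4²=5328, difference 1.

73 4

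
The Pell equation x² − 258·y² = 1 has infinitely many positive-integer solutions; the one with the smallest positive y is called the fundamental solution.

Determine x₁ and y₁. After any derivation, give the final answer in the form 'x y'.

√258 = [16; 16,32, …], period ℓ=2 (even) → k=1
a_0=16:  p_0=16·1+0=16,  q_0=16·0+1=1
a_1=16:  p_1=16·16+1=257,  q_1=16·1+0=16
fundamental: x₁=257, y₁=16  (since 66049 − 258·256 = 1)

257 16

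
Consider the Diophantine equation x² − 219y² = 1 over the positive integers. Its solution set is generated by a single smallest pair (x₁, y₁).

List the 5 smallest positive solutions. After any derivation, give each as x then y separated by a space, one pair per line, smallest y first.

d=219: √d = [14; 1,3,1,28] (ℓ=4, even), read p_3/q_3
step 0: (14, 1)  from 14·(1,0) + (0,1)
step 1: (15, 1)  from 1·(14,1) + (1,0)
step 2: (59, 4)  from 3·(15,1) + (14,1)
step 3: (74, 5)  from 1·(59,4) + (15,1)
→ (74, 5).  Check: 74²=5476, 219·5²=5475, difference 1.
n=2: (74,5)∘(74,5) = (74·74+219·5·5, 74·5+5·74) = (10951,740)
n=3: (10951,740)∘(74,5) = (74·10951+219·5·740, 74·740+5·10951) = (1620674,109515)
n=4: (1620674,109515)∘(74,5) = (74·1620674+219·5·109515, 74·109515+5·1620674) = (239848801,16207480)
n=5: (239848801,16207480)∘(74,5) = (74·239848801+219·5·16207480, 74·16207480+5·239848801) = (35496001874,2398597525)

74 5
10951 740
1620674 109515
239848801 16207480
35496001874 2398597525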